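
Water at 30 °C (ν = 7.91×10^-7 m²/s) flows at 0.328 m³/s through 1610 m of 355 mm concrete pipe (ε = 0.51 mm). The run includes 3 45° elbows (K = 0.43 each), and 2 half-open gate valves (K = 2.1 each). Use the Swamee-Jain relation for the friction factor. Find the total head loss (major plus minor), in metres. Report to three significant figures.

V = 4Q/(πD²) = 3.314 m/s; V²/2g = 0.5597 m
Re = 1.49×10^6, ε/D = 0.00144 → f = 0.02171 (Swamee-Jain)
Major: h_f = f(L/D)·V²/2g = 0.02171·4535·0.5597 = 55.11 m
Minor: ΣK = 5.49; h_m = ΣK·V²/2g = 3.073 m
Total H_L = 55.11 + 3.073 = 58.18 m

H_L ≈ 58.2 m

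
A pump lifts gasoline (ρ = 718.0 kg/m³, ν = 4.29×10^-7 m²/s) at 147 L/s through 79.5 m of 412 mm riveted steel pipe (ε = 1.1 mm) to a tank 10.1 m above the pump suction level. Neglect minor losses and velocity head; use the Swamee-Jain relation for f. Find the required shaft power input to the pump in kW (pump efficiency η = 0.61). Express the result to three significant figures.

V = 4Q/(πD²) = 1.103 m/s; Re = 1.06×10^6; ε/D = 0.00267; f = 0.02554
h_f = f(L/D)V²/2g = 0.3054 m
Total head H = z + h_f = 10.1 + 0.3054 = 10.41 m
P_hyd = ρgQH = 718.0·9.81·0.147·10.41 = 10.77 kW
P_shaft = P_hyd/η = 10.77/0.61 = 17.66 kW

P_shaft ≈ 17.7 kW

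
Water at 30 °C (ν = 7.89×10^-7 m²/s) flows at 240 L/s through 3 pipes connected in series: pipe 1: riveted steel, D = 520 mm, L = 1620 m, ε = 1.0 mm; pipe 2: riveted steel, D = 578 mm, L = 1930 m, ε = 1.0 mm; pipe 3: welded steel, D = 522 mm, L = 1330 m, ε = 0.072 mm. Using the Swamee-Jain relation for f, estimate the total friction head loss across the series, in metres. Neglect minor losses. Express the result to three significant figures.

Pipe 1: V = 1.130 m/s, Re = 7.45×10^5, ε/D = 0.00192, f = 0.02352, h_1 = f(L/D)V²/2g = 4.770 m
Pipe 2: V = 0.9147 m/s, Re = 6.70×10^5, ε/D = 0.00173, f = 0.02295, h_2 = f(L/D)V²/2g = 3.267 m
Pipe 3: V = 1.121 m/s, Re = 7.42×10^5, ε/D = 1.38×10^-4, f = 0.01436, h_3 = f(L/D)V²/2g = 2.345 m
Series → Q common, losses add: H = Σh = 10.38 m

H ≈ 10.4 m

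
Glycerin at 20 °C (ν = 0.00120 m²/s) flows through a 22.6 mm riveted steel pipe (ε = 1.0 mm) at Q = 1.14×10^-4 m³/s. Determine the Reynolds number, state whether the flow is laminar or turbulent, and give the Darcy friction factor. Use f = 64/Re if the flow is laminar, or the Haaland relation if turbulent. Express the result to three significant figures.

Re ≈ 5.35; laminar; f = 64/Re ≈ 12.0

V = 4Q/(πD²) = 0.2842 m/s
Re = VD/ν = 0.2842·0.0226/0.00120 = 5.35
Re < 2300 → laminar → f = 64/Re = 11.96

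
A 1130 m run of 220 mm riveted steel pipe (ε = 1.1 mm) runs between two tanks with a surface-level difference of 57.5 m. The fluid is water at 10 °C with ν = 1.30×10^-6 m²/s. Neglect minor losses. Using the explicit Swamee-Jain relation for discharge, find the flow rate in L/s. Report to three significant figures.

Swamee-Jain (Type II): Q = -0.965·√(gD⁵h_f/L)·ln[ε/(3.7D) + √(3.17ν²L/(gD³h_f))]
√(gD⁵h_f/L) = √(9.81·0.220⁵·57.5/1130) = 0.01604
ε/(3.7D) = 0.00135; √(3.17ν²L/(gD³h_f)) = 3.17×10^-5
Q = -0.965·0.01604·ln(0.001383) = 0.1019 m³/s
Check: V = 2.68 m/s, Re = 4.54×10^5, f = 0.03068, h_f = 57.7 m ≈ 57.5 m ✓

Q ≈ 102 L/s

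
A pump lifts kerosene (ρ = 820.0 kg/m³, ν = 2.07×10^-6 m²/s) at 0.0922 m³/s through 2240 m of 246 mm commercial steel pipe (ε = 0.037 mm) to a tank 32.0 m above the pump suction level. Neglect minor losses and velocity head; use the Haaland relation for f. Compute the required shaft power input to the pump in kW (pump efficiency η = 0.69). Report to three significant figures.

V = 4Q/(πD²) = 1.940 m/s; Re = 2.31×10^5; ε/D = 1.50×10^-4; f = 0.01621
h_f = f(L/D)V²/2g = 28.31 m
Total head H = z + h_f = 32.0 + 28.31 = 60.31 m
P_hyd = ρgQH = 820.0·9.81·0.0922·60.31 = 44.73 kW
P_shaft = P_hyd/η = 44.73/0.69 = 64.83 kW

P_shaft ≈ 64.8 kW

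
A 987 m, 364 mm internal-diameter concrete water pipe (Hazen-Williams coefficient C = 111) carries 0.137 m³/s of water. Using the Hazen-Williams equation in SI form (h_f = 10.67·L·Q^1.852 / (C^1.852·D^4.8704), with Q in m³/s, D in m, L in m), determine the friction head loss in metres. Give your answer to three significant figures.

h_f = 10.67·987·0.137^1.852 / (111^1.852·0.364^4.8704) = 5.934 m

h_f ≈ 5.93 m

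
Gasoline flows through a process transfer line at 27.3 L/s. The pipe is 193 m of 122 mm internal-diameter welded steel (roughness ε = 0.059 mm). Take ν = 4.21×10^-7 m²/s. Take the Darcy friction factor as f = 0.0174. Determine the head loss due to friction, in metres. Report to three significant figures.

V = 4Q/(πD²) = 4·0.0273/(π·0.122²) = 2.335 m/s
h_f = f(L/D)V²/(2g) = 0.01740·(193/0.122)·2.335²/(2·9.81) = 7.652 m

h_f ≈ 7.65 m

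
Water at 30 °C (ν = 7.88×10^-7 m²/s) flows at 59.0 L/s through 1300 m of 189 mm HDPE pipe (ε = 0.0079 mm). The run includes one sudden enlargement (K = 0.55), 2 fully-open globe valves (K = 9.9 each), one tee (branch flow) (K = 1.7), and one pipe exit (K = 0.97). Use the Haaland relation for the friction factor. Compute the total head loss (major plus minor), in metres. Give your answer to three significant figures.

H_L ≈ 26.2 m

V = 4Q/(πD²) = 2.103 m/s; V²/2g = 0.2254 m
Re = 5.04×10^5, ε/D = 4.18×10^-5 → f = 0.01355 (Haaland)
Major: h_f = f(L/D)·V²/2g = 0.01355·6878·0.2254 = 21.01 m
Minor: ΣK = 23.0; h_m = ΣK·V²/2g = 5.189 m
Total H_L = 21.01 + 5.189 = 26.20 m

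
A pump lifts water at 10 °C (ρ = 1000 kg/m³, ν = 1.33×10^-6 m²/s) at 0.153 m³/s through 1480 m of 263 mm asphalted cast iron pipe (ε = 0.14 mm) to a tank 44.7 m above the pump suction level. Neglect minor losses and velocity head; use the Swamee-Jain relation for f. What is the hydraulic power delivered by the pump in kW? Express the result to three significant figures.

P_hyd ≈ 128 kW

V = 4Q/(πD²) = 2.816 m/s; Re = 5.57×10^5; ε/D = 5.32×10^-4; f = 0.01789
h_f = f(L/D)V²/2g = 40.69 m
Total head H = z + h_f = 44.7 + 40.69 = 85.39 m
P_hyd = ρgQH = 1000·9.81·0.153·85.39 = 128.2 kW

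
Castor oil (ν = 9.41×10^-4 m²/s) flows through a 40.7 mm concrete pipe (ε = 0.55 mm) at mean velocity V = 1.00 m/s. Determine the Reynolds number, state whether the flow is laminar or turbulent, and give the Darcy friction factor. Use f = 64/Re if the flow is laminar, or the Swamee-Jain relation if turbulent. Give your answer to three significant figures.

Re = VD/ν = 1.000·0.0407/9.41×10^-4 = 43.3
Re < 2300 → laminar → f = 64/Re = 1.480

Re ≈ 43.3; laminar; f = 64/Re ≈ 1.48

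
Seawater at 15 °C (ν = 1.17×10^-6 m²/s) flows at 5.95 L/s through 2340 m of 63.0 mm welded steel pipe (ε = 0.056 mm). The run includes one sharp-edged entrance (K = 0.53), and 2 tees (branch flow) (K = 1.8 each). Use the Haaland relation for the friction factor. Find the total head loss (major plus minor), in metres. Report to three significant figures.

V = 4Q/(πD²) = 1.909 m/s; V²/2g = 0.1857 m
Re = 1.03×10^5, ε/D = 8.89×10^-4 → f = 0.02152 (Haaland)
Major: h_f = f(L/D)·V²/2g = 0.02152·37143·0.1857 = 148.4 m
Minor: ΣK = 4.13; h_m = ΣK·V²/2g = 0.7669 m
Total H_L = 148.4 + 0.7669 = 149.2 m

H_L ≈ 149 m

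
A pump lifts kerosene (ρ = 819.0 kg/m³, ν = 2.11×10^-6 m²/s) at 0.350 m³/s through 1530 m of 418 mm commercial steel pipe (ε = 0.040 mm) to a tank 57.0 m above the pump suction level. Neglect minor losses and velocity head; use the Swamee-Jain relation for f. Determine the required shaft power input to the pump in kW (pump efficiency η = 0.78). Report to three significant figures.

V = 4Q/(πD²) = 2.551 m/s; Re = 5.05×10^5; ε/D = 9.57×10^-5; f = 0.01440
h_f = f(L/D)V²/2g = 17.47 m
Total head H = z + h_f = 57.0 + 17.47 = 74.47 m
P_hyd = ρgQH = 819.0·9.81·0.350·74.47 = 209.4 kW
P_shaft = P_hyd/η = 209.4/0.78 = 268.5 kW

P_shaft ≈ 268 kW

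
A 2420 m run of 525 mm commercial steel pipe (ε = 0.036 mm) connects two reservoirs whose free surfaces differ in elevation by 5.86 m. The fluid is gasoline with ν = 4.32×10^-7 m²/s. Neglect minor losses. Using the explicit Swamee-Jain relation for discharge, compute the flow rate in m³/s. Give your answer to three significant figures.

Swamee-Jain (Type II): Q = -0.965·√(gD⁵h_f/L)·ln[ε/(3.7D) + √(3.17ν²L/(gD³h_f))]
√(gD⁵h_f/L) = √(9.81·0.525⁵·5.86/2420) = 0.03078
ε/(3.7D) = 1.85×10^-5; √(3.17ν²L/(gD³h_f)) = 1.31×10^-5
Q = -0.965·0.03078·ln(3.165×10^-5) = 0.3077 m³/s
Check: V = 1.42 m/s, Re = 1.73×10^6, f = 0.01241, h_f = 5.89 m ≈ 5.86 m ✓

Q ≈ 0.308 m³/s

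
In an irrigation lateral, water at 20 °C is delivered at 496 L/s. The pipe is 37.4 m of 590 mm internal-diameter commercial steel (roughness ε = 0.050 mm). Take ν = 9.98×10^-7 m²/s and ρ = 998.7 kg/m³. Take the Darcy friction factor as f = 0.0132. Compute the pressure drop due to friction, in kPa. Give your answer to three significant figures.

V = 4Q/(πD²) = 4·0.496/(π·0.590²) = 1.814 m/s
h_f = f(L/D)V²/(2g) = 0.01320·(37.4/0.590)·1.814²/(2·9.81) = 0.1404 m
Δp = ρg·h_f = 998.7·9.81·0.1404 = 1.375 kPa

Δp ≈ 1.38 kPa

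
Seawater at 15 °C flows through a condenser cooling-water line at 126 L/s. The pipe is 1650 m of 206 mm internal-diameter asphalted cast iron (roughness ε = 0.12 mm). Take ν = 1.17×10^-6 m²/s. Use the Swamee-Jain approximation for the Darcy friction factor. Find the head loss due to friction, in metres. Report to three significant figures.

V = 4Q/(πD²) = 4·0.126/(π·0.206²) = 3.780 m/s
Re = VD/ν = 3.780·0.206/1.17×10^-6 = 6.66×10^5 → turbulent
ε/D = 0.12/206 = 5.83×10^-4
Swamee-Jain: f = 0.01806
h_f = f(L/D)V²/(2g) = 0.01806·(1650/0.206)·3.780²/(2·9.81) = 105.4 m

h_f ≈ 105 m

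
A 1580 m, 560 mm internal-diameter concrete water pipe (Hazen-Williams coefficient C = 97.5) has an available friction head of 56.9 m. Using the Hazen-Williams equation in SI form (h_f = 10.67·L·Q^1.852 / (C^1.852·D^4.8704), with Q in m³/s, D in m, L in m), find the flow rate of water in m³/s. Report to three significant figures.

Rearranging: Q = [h_f·C^1.852·D^4.8704 / (10.67·L)]^(1/1.852)
Q = [56.9·97.5^1.852·0.560^4.8704 / (10.67·1580)]^0.540 = 0.9821 m³/s

Q ≈ 0.982 m³/s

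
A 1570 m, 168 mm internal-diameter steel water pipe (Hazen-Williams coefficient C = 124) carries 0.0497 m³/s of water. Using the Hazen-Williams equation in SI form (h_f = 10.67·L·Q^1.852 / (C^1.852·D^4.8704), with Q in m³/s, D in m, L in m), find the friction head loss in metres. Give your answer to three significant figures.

h_f ≈ 50.8 m

h_f = 10.67·1570·0.0497^1.852 / (124^1.852·0.168^4.8704) = 50.79 m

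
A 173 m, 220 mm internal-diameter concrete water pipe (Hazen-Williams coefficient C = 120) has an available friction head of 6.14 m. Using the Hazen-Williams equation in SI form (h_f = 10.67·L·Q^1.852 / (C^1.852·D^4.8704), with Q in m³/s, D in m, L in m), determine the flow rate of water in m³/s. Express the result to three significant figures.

Rearranging: Q = [h_f·C^1.852·D^4.8704 / (10.67·L)]^(1/1.852)
Q = [6.14·120^1.852·0.220^4.8704 / (10.67·173)]^0.540 = 0.1028 m³/s

Q ≈ 0.103 m³/s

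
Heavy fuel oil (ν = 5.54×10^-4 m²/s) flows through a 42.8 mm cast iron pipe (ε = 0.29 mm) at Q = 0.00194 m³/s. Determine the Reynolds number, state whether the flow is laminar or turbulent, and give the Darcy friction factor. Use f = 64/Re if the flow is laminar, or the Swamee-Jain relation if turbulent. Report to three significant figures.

V = 4Q/(πD²) = 1.348 m/s
Re = VD/ν = 1.348·0.0428/5.54×10^-4 = 104
Re < 2300 → laminar → f = 64/Re = 0.6144

Re ≈ 104; laminar; f = 64/Re ≈ 0.614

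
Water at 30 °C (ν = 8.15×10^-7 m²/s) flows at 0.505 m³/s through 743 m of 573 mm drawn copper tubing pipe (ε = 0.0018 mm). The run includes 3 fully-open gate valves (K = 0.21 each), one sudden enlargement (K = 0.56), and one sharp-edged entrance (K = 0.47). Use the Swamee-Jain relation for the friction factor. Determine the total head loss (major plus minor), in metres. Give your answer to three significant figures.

V = 4Q/(πD²) = 1.958 m/s; V²/2g = 0.1955 m
Re = 1.38×10^6, ε/D = 3.14×10^-6 → f = 0.01110 (Swamee-Jain)
Major: h_f = f(L/D)·V²/2g = 0.01110·1297·0.1955 = 2.814 m
Minor: ΣK = 1.66; h_m = ΣK·V²/2g = 0.3245 m
Total H_L = 2.814 + 0.3245 = 3.139 m

H_L ≈ 3.14 m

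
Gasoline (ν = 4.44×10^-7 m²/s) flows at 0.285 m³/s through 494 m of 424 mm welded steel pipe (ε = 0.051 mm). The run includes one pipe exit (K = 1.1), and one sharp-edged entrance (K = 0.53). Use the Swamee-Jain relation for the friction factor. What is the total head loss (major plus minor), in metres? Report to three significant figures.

V = 4Q/(πD²) = 2.018 m/s; V²/2g = 0.2077 m
Re = 1.93×10^6, ε/D = 1.20×10^-4 → f = 0.01324 (Swamee-Jain)
Major: h_f = f(L/D)·V²/2g = 0.01324·1165·0.2077 = 3.204 m
Minor: ΣK = 1.63; h_m = ΣK·V²/2g = 0.3385 m
Total H_L = 3.204 + 0.3385 = 3.542 m

H_L ≈ 3.54 m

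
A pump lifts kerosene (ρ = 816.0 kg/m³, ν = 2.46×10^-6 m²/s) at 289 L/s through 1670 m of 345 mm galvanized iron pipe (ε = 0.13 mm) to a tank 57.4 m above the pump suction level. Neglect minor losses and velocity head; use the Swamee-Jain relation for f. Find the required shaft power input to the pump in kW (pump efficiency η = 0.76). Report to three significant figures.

V = 4Q/(πD²) = 3.092 m/s; Re = 4.34×10^5; ε/D = 3.77×10^-4; f = 0.01711
h_f = f(L/D)V²/2g = 40.33 m
Total head H = z + h_f = 57.4 + 40.33 = 97.73 m
P_hyd = ρgQH = 816.0·9.81·0.289·97.73 = 226.1 kW
P_shaft = P_hyd/η = 226.1/0.76 = 297.5 kW

P_shaft ≈ 298 kW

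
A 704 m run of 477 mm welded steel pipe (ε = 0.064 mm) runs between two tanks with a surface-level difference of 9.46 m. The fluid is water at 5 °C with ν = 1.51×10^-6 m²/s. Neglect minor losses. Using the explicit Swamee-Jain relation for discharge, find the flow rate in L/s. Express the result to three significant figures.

Swamee-Jain (Type II): Q = -0.965·√(gD⁵h_f/L)·ln[ε/(3.7D) + √(3.17ν²L/(gD³h_f))]
√(gD⁵h_f/L) = √(9.81·0.477⁵·9.46/704) = 0.05705
ε/(3.7D) = 3.63×10^-5; √(3.17ν²L/(gD³h_f)) = 2.25×10^-5
Q = -0.965·0.05705·ln(5.874×10^-5) = 0.5364 m³/s
Check: V = 3.00 m/s, Re = 9.48×10^5, f = 0.01404, h_f = 9.51 m ≈ 9.46 m ✓

Q ≈ 536 L/s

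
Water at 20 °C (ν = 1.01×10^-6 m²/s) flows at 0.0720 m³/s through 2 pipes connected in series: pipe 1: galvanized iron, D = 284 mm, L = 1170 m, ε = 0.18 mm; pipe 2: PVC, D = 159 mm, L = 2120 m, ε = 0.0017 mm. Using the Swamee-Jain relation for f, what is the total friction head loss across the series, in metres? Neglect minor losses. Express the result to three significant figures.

H ≈ 121 m

Pipe 1: V = 1.137 m/s, Re = 3.20×10^5, ε/D = 6.34×10^-4, f = 0.01899, h_1 = f(L/D)V²/2g = 5.150 m
Pipe 2: V = 3.626 m/s, Re = 5.71×10^5, ε/D = 1.07×10^-5, f = 0.01297, h_2 = f(L/D)V²/2g = 115.9 m
Series → Q common, losses add: H = Σh = 121.1 m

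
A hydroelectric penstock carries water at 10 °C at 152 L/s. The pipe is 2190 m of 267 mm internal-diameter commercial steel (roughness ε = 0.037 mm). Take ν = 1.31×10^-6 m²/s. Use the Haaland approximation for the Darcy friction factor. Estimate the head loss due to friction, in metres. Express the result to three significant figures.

h_f ≈ 44.8 m

V = 4Q/(πD²) = 4·0.152/(π·0.267²) = 2.715 m/s
Re = VD/ν = 2.715·0.267/1.31×10^-6 = 5.53×10^5 → turbulent
ε/D = 0.037/267 = 1.39×10^-4
Haaland: f = 0.01454
h_f = f(L/D)V²/(2g) = 0.01454·(2190/0.267)·2.715²/(2·9.81) = 44.79 m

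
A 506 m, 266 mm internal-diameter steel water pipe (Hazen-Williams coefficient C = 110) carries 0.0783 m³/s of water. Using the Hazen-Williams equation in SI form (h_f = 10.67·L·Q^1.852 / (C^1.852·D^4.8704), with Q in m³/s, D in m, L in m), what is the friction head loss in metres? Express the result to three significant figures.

h_f ≈ 5.06 m

h_f = 10.67·506·0.0783^1.852 / (110^1.852·0.266^4.8704) = 5.058 m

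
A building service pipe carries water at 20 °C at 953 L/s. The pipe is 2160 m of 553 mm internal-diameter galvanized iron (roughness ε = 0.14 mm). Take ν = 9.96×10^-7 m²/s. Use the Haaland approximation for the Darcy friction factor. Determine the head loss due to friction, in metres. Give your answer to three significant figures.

h_f ≈ 46.3 m

V = 4Q/(πD²) = 4·0.953/(π·0.553²) = 3.968 m/s
Re = VD/ν = 3.968·0.553/9.96×10^-7 = 2.20×10^6 → turbulent
ε/D = 0.14/553 = 2.53×10^-4
Haaland: f = 0.01478
h_f = f(L/D)V²/(2g) = 0.01478·(2160/0.553)·3.968²/(2·9.81) = 46.33 m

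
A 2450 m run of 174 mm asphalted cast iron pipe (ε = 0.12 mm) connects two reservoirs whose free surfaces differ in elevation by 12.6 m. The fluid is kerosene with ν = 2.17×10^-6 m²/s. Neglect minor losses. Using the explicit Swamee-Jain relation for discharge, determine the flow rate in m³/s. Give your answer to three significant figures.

Swamee-Jain (Type II): Q = -0.965·√(gD⁵h_f/L)·ln[ε/(3.7D) + √(3.17ν²L/(gD³h_f))]
√(gD⁵h_f/L) = √(9.81·0.174⁵·12.6/2450) = 0.002837
ε/(3.7D) = 1.86×10^-4; √(3.17ν²L/(gD³h_f)) = 2.37×10^-4
Q = -0.965·0.002837·ln(4.234×10^-4) = 0.02126 m³/s
Check: V = 0.894 m/s, Re = 7.17×10^4, f = 0.02208, h_f = 12.7 m ≈ 12.6 m ✓

Q ≈ 0.0213 m³/s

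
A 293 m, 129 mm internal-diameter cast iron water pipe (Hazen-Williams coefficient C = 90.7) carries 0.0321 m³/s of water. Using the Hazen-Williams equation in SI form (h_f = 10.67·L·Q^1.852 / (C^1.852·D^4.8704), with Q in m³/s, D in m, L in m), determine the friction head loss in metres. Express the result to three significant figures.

h_f = 10.67·293·0.0321^1.852 / (90.7^1.852·0.129^4.8704) = 27.25 m

h_f ≈ 27.3 m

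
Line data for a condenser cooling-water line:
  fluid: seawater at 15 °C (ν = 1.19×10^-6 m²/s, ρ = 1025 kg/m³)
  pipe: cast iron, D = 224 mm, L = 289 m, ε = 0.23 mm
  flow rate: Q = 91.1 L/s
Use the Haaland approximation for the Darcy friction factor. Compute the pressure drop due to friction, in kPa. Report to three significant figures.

V = 4Q/(πD²) = 4·0.0911/(π·0.224²) = 2.312 m/s
Re = VD/ν = 2.312·0.224/1.19×10^-6 = 4.35×10^5 → turbulent
ε/D = 0.23/224 = 0.00103
Haaland: f = 0.02039
h_f = f(L/D)V²/(2g) = 0.02039·(289/0.224)·2.312²/(2·9.81) = 7.165 m
Δp = ρg·h_f = 1025·9.81·7.165 = 72.04 kPa

Δp ≈ 72.0 kPa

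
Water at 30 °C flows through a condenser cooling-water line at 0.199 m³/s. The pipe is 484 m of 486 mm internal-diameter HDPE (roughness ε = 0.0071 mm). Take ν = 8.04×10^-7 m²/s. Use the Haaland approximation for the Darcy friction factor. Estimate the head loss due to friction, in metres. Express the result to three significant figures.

h_f ≈ 0.741 m

V = 4Q/(πD²) = 4·0.199/(π·0.486²) = 1.073 m/s
Re = VD/ν = 1.073·0.486/8.04×10^-7 = 6.48×10^5 → turbulent
ε/D = 0.0071/486 = 1.46×10^-5
Haaland: f = 0.01268
h_f = f(L/D)V²/(2g) = 0.01268·(484/0.486)·1.073²/(2·9.81) = 0.7406 m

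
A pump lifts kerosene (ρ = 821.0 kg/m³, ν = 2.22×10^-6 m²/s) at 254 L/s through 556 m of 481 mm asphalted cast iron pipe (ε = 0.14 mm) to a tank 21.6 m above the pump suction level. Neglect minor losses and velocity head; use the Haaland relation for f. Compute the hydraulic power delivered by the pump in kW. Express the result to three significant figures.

V = 4Q/(πD²) = 1.398 m/s; Re = 3.03×10^5; ε/D = 2.91×10^-4; f = 0.01672
h_f = f(L/D)V²/2g = 1.925 m
Total head H = z + h_f = 21.6 + 1.925 = 23.53 m
P_hyd = ρgQH = 821.0·9.81·0.254·23.53 = 48.13 kW

P_hyd ≈ 48.1 kW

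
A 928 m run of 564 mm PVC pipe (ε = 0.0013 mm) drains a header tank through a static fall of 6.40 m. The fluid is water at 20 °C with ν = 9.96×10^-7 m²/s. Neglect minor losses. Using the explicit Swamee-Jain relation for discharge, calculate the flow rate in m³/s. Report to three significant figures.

Swamee-Jain (Type II): Q = -0.965·√(gD⁵h_f/L)·ln[ε/(3.7D) + √(3.17ν²L/(gD³h_f))]
√(gD⁵h_f/L) = √(9.81·0.564⁵·6.40/928) = 0.06214
ε/(3.7D) = 6.23×10^-7; √(3.17ν²L/(gD³h_f)) = 1.61×10^-5
Q = -0.965·0.06214·ln(1.672×10^-5) = 0.6595 m³/s
Check: V = 2.64 m/s, Re = 1.49×10^6, f = 0.01093, h_f = 6.39 m ≈ 6.40 m ✓

Q ≈ 0.660 m³/s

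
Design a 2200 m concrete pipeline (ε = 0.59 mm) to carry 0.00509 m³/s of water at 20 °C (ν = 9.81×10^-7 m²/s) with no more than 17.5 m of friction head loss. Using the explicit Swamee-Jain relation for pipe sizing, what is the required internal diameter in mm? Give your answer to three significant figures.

D ≈ 99.6 mm

Swamee-Jain (Type III): D = 0.66·[ε^1.25·(LQ²/(gh_f))^4.75 + ν·Q^9.4·(L/(gh_f))^5.2]^0.04
LQ²/(gh_f) = 3.320×10^-4; L/(gh_f) = 12.81
Term 1 = ε^1.25·(…)^4.75 = 2.75×10^-21; Term 2 = ν·Q^9.4·(…)^5.2 = 1.57×10^-22
D = 0.66·(2.75×10^-21 + 1.57×10^-22)^0.04 = 0.09956 m = 99.6 mm
Check: V = 0.654 m/s, Re = 6.64×10^4, f = 0.03356, h_f = 16.2 m ≈ 17.5 m ✓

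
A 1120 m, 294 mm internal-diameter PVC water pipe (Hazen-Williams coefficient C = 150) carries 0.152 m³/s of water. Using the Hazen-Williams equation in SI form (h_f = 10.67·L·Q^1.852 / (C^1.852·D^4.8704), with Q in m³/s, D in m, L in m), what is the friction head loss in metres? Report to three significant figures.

h_f = 10.67·1120·0.152^1.852 / (150^1.852·0.294^4.8704) = 13.23 m

h_f ≈ 13.2 m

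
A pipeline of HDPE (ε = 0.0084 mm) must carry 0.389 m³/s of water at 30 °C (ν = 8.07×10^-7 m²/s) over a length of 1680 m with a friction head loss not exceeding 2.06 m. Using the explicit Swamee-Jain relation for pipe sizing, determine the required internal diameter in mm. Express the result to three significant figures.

D ≈ 664 mm

Swamee-Jain (Type III): D = 0.66·[ε^1.25·(LQ²/(gh_f))^4.75 + ν·Q^9.4·(L/(gh_f))^5.2]^0.04
LQ²/(gh_f) = 12.58; L/(gh_f) = 83.13
Term 1 = ε^1.25·(…)^4.75 = 0.0756; Term 2 = ν·Q^9.4·(…)^5.2 = 1.08
D = 0.66·(0.0756 + 1.08)^0.04 = 0.6639 m = 664 mm
Check: V = 1.12 m/s, Re = 9.24×10^5, f = 0.01206, h_f = 1.96 m ≈ 2.06 m ✓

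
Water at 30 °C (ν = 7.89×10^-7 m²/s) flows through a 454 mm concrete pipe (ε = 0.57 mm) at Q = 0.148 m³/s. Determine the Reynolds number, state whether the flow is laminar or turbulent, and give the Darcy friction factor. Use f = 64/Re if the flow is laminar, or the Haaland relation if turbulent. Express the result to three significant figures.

Re ≈ 5.26×10^5; turbulent; f ≈ 0.0212

V = 4Q/(πD²) = 0.9142 m/s
Re = VD/ν = 0.9142·0.454/7.89×10^-7 = 5.26×10^5
Re > 4000 → turbulent; ε/D = 0.00126
Haaland: f = 0.02124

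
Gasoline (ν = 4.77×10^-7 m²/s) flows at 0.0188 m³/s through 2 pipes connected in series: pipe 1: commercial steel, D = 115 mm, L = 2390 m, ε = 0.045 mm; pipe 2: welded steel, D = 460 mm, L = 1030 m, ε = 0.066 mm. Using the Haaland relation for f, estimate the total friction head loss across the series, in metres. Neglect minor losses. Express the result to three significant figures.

H ≈ 58.9 m

Pipe 1: V = 1.810 m/s, Re = 4.36×10^5, ε/D = 3.91×10^-4, f = 0.01698, h_1 = f(L/D)V²/2g = 58.91 m
Pipe 2: V = 0.1131 m/s, Re = 1.09×10^5, ε/D = 1.43×10^-4, f = 0.01819, h_2 = f(L/D)V²/2g = 0.02656 m
Series → Q common, losses add: H = Σh = 58.93 m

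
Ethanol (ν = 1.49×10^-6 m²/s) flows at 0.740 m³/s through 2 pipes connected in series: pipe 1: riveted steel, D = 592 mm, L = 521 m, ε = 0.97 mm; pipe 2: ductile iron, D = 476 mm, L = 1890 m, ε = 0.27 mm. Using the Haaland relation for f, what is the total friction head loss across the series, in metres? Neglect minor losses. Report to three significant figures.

H ≈ 68.6 m

Pipe 1: V = 2.688 m/s, Re = 1.07×10^6, ε/D = 0.00164, f = 0.02245, h_1 = f(L/D)V²/2g = 7.277 m
Pipe 2: V = 4.158 m/s, Re = 1.33×10^6, ε/D = 5.67×10^-4, f = 0.01752, h_2 = f(L/D)V²/2g = 61.32 m
Series → Q common, losses add: H = Σh = 68.60 m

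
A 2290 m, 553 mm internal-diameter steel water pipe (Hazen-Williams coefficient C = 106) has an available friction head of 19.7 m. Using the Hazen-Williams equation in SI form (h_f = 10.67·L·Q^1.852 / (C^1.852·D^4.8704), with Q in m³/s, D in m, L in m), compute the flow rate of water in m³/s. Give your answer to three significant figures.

Q ≈ 0.477 m³/s

Rearranging: Q = [h_f·C^1.852·D^4.8704 / (10.67·L)]^(1/1.852)
Q = [19.7·106^1.852·0.553^4.8704 / (10.67·2290)]^0.540 = 0.4768 m³/s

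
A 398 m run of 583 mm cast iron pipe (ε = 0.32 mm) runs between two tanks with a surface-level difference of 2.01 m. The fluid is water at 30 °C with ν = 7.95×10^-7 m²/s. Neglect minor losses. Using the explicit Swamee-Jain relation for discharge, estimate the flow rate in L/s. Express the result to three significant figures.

Swamee-Jain (Type II): Q = -0.965·√(gD⁵h_f/L)·ln[ε/(3.7D) + √(3.17ν²L/(gD³h_f))]
√(gD⁵h_f/L) = √(9.81·0.583⁵·2.01/398) = 0.05776
ε/(3.7D) = 1.48×10^-4; √(3.17ν²L/(gD³h_f)) = 1.43×10^-5
Q = -0.965·0.05776·ln(1.626×10^-4) = 0.4863 m³/s
Check: V = 1.82 m/s, Re = 1.34×10^6, f = 0.01750, h_f = 2.02 m ≈ 2.01 m ✓

Q ≈ 486 L/s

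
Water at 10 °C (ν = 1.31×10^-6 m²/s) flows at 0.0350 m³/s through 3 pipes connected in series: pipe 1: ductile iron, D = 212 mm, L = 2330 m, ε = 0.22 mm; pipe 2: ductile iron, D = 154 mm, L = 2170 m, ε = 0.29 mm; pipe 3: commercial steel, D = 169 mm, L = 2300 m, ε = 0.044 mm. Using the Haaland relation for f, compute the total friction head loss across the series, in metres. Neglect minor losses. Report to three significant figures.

H ≈ 101 m

Pipe 1: V = 0.9915 m/s, Re = 1.60×10^5, ε/D = 0.00104, f = 0.02133, h_1 = f(L/D)V²/2g = 11.75 m
Pipe 2: V = 1.879 m/s, Re = 2.21×10^5, ε/D = 0.00188, f = 0.02384, h_2 = f(L/D)V²/2g = 60.45 m
Pipe 3: V = 1.560 m/s, Re = 2.01×10^5, ε/D = 2.60×10^-4, f = 0.01725, h_3 = f(L/D)V²/2g = 29.13 m
Series → Q common, losses add: H = Σh = 101.3 m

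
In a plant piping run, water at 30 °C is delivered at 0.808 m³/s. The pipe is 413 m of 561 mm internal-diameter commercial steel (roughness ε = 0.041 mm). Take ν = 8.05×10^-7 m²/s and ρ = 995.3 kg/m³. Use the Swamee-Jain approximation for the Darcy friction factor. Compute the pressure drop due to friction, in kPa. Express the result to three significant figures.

V = 4Q/(πD²) = 4·0.808/(π·0.561²) = 3.269 m/s
Re = VD/ν = 3.269·0.561/8.05×10^-7 = 2.28×10^6 → turbulent
ε/D = 0.041/561 = 7.31×10^-5
Swamee-Jain: f = 0.01227
h_f = f(L/D)V²/(2g) = 0.01227·(413/0.561)·3.269²/(2·9.81) = 4.920 m
Δp = ρg·h_f = 995.3·9.81·4.920 = 48.04 kPa

Δp ≈ 48.0 kPa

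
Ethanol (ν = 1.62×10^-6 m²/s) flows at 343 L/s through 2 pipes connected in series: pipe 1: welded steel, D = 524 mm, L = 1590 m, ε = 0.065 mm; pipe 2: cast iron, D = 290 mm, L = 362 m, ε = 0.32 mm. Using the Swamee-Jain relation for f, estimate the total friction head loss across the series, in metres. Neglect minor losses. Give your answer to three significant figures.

Pipe 1: V = 1.591 m/s, Re = 5.14×10^5, ε/D = 1.24×10^-4, f = 0.01470, h_1 = f(L/D)V²/2g = 5.750 m
Pipe 2: V = 5.193 m/s, Re = 9.30×10^5, ε/D = 0.00110, f = 0.02051, h_2 = f(L/D)V²/2g = 35.19 m
Series → Q common, losses add: H = Σh = 40.94 m

H ≈ 40.9 m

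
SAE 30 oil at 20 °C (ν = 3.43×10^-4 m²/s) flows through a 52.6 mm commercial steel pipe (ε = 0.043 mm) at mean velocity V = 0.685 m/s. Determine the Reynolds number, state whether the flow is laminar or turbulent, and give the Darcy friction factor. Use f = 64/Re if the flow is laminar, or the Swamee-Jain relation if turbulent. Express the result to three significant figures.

Re ≈ 105; laminar; f = 64/Re ≈ 0.609

Re = VD/ν = 0.6850·0.0526/3.43×10^-4 = 105
Re < 2300 → laminar → f = 64/Re = 0.6093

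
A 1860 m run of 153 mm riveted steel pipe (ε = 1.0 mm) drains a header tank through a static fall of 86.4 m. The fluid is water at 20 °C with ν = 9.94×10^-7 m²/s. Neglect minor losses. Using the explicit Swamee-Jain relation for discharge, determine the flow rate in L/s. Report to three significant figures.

Swamee-Jain (Type II): Q = -0.965·√(gD⁵h_f/L)·ln[ε/(3.7D) + √(3.17ν²L/(gD³h_f))]
√(gD⁵h_f/L) = √(9.81·0.153⁵·86.4/1860) = 0.006181
ε/(3.7D) = 0.00177; √(3.17ν²L/(gD³h_f)) = 4.38×10^-5
Q = -0.965·0.006181·ln(0.001810) = 0.03766 m³/s
Check: V = 2.05 m/s, Re = 3.15×10^5, f = 0.03337, h_f = 86.8 m ≈ 86.4 m ✓

Q ≈ 37.7 L/s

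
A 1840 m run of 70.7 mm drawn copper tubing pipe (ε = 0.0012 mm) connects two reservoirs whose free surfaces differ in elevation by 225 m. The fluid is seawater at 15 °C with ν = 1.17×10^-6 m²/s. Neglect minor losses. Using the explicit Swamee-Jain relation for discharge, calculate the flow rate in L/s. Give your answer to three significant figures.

Q ≈ 12.9 L/s

Swamee-Jain (Type II): Q = -0.965·√(gD⁵h_f/L)·ln[ε/(3.7D) + √(3.17ν²L/(gD³h_f))]
√(gD⁵h_f/L) = √(9.81·0.0707⁵·225/1840) = 0.001456
ε/(3.7D) = 4.59×10^-6; √(3.17ν²L/(gD³h_f)) = 1.01×10^-4
Q = -0.965·0.001456·ln(1.058×10^-4) = 0.01286 m³/s
Check: V = 3.28 m/s, Re = 1.98×10^5, f = 0.01572, h_f = 224 m ≈ 225 m ✓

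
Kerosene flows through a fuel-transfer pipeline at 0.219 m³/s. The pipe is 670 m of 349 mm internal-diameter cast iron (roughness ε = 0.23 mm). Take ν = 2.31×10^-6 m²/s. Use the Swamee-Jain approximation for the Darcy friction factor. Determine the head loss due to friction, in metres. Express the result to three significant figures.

V = 4Q/(πD²) = 4·0.219/(π·0.349²) = 2.289 m/s
Re = VD/ν = 2.289·0.349/2.31×10^-6 = 3.46×10^5 → turbulent
ε/D = 0.23/349 = 6.59×10^-4
Swamee-Jain: f = 0.01903
h_f = f(L/D)V²/(2g) = 0.01903·(670/0.349)·2.289²/(2·9.81) = 9.760 m

h_f ≈ 9.76 m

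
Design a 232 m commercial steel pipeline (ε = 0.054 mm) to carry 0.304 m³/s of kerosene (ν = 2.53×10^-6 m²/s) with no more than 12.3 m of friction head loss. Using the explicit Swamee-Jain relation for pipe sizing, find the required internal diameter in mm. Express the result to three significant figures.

D ≈ 298 mm

Swamee-Jain (Type III): D = 0.66·[ε^1.25·(LQ²/(gh_f))^4.75 + ν·Q^9.4·(L/(gh_f))^5.2]^0.04
LQ²/(gh_f) = 0.1777; L/(gh_f) = 1.923
Term 1 = ε^1.25·(…)^4.75 = 1.26×10^-9; Term 2 = ν·Q^9.4·(…)^5.2 = 1.04×10^-9
D = 0.66·(1.26×10^-9 + 1.04×10^-9)^0.04 = 0.2979 m = 298 mm
Check: V = 4.36 m/s, Re = 5.14×10^5, f = 0.01530, h_f = 11.6 m ≈ 12.3 m ✓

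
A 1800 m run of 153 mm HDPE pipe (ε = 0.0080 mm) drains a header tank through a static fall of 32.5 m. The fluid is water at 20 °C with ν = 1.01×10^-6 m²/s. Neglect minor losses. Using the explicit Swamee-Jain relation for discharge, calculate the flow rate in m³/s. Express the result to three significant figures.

Swamee-Jain (Type II): Q = -0.965·√(gD⁵h_f/L)·ln[ε/(3.7D) + √(3.17ν²L/(gD³h_f))]
√(gD⁵h_f/L) = √(9.81·0.153⁵·32.5/1800) = 0.003854
ε/(3.7D) = 1.41×10^-5; √(3.17ν²L/(gD³h_f)) = 7.14×10^-5
Q = -0.965·0.003854·ln(8.553×10^-5) = 0.03483 m³/s
Check: V = 1.89 m/s, Re = 2.87×10^5, f = 0.01507, h_f = 32.4 m ≈ 32.5 m ✓

Q ≈ 0.0348 m³/s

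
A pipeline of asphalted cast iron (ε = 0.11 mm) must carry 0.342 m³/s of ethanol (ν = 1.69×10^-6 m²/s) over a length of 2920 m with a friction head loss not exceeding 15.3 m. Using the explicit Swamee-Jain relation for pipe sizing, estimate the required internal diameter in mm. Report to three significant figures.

Swamee-Jain (Type III): D = 0.66·[ε^1.25·(LQ²/(gh_f))^4.75 + ν·Q^9.4·(L/(gh_f))^5.2]^0.04
LQ²/(gh_f) = 2.275; L/(gh_f) = 19.45
Term 1 = ε^1.25·(…)^4.75 = 5.60×10^-4; Term 2 = ν·Q^9.4·(…)^5.2 = 3.55×10^-4
D = 0.66·(5.60×10^-4 + 3.55×10^-4)^0.04 = 0.4989 m = 499 mm
Check: V = 1.75 m/s, Re = 5.16×10^5, f = 0.01566, h_f = 14.3 m ≈ 15.3 m ✓

D ≈ 499 mm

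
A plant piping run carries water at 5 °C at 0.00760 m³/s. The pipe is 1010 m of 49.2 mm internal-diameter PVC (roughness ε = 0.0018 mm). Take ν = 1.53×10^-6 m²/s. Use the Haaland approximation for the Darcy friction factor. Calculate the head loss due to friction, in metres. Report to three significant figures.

h_f ≈ 286 m

V = 4Q/(πD²) = 4·0.00760/(π·0.0492²) = 3.998 m/s
Re = VD/ν = 3.998·0.0492/1.53×10^-6 = 1.29×10^5 → turbulent
ε/D = 0.0018/49.2 = 3.66×10^-5
Haaland: f = 0.01710
h_f = f(L/D)V²/(2g) = 0.01710·(1010/0.0492)·3.998²/(2·9.81) = 285.9 m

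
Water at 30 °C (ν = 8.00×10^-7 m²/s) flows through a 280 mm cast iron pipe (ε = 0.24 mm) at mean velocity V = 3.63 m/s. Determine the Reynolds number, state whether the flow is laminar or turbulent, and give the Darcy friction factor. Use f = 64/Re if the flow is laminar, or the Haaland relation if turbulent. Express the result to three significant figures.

Re ≈ 1.27×10^6; turbulent; f ≈ 0.0192

Re = VD/ν = 3.630·0.280/8.00×10^-7 = 1.27×10^6
Re > 4000 → turbulent; ε/D = 8.57×10^-4
Haaland: f = 0.01919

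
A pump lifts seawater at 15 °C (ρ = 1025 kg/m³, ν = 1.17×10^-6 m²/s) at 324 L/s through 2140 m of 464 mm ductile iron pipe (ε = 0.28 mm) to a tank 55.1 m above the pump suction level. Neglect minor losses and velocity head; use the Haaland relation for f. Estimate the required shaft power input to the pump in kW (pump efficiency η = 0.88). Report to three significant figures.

V = 4Q/(πD²) = 1.916 m/s; Re = 7.60×10^5; ε/D = 6.03×10^-4; f = 0.01796
h_f = f(L/D)V²/2g = 15.50 m
Total head H = z + h_f = 55.1 + 15.50 = 70.60 m
P_hyd = ρgQH = 1025·9.81·0.324·70.60 = 230.0 kW
P_shaft = P_hyd/η = 230.0/0.88 = 261.4 kW

P_shaft ≈ 261 kW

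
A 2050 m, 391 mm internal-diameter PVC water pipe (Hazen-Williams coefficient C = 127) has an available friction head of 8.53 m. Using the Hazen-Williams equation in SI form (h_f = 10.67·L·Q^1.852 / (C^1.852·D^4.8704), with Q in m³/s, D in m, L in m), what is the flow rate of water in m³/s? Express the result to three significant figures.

Q ≈ 0.155 m³/s

Rearranging: Q = [h_f·C^1.852·D^4.8704 / (10.67·L)]^(1/1.852)
Q = [8.53·127^1.852·0.391^4.8704 / (10.67·2050)]^0.540 = 0.1551 m³/s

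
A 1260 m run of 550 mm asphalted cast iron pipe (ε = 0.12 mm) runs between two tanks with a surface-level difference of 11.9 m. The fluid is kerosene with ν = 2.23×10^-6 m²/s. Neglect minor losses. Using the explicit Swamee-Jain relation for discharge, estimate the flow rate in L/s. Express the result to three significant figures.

Q ≈ 613 L/s

Swamee-Jain (Type II): Q = -0.965·√(gD⁵h_f/L)·ln[ε/(3.7D) + √(3.17ν²L/(gD³h_f))]
√(gD⁵h_f/L) = √(9.81·0.550⁵·11.9/1260) = 0.06829
ε/(3.7D) = 5.90×10^-5; √(3.17ν²L/(gD³h_f)) = 3.20×10^-5
Q = -0.965·0.06829·ln(9.095×10^-5) = 0.6132 m³/s
Check: V = 2.58 m/s, Re = 6.37×10^5, f = 0.01539, h_f = 12.0 m ≈ 11.9 m ✓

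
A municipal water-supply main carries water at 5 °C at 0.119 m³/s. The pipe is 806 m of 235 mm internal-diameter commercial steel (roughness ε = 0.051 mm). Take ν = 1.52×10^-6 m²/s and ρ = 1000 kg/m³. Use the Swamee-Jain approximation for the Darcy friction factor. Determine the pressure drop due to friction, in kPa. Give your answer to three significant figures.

Δp ≈ 205 kPa

V = 4Q/(πD²) = 4·0.119/(π·0.235²) = 2.744 m/s
Re = VD/ν = 2.744·0.235/1.52×10^-6 = 4.24×10^5 → turbulent
ε/D = 0.051/235 = 2.17×10^-4
Swamee-Jain: f = 0.01589
h_f = f(L/D)V²/(2g) = 0.01589·(806/0.235)·2.744²/(2·9.81) = 20.91 m
Δp = ρg·h_f = 1000·9.81·20.91 = 205.2 kPa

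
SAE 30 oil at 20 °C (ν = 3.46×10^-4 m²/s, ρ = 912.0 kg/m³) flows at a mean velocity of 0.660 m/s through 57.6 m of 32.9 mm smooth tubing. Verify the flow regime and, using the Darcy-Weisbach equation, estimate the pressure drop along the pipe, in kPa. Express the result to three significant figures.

Re = VD/ν = 0.660·0.03290/3.46×10^-4 = 62.8 → laminar (Re < 2300)
f = 64/Re = 1.020
h_f = f(L/D)V²/(2g) = 1.020·(57.6/0.03290)·0.660²/(2·9.81) = 39.64 m
Δp = ρg·h_f = 912.0·9.81·39.64 = 354.6 kPa

Δp ≈ 355 kPa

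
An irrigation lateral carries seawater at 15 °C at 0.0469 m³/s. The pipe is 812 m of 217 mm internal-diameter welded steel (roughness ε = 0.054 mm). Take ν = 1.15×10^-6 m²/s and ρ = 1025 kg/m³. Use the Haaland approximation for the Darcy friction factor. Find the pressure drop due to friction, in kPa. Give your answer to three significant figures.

Δp ≈ 51.9 kPa

V = 4Q/(πD²) = 4·0.0469/(π·0.217²) = 1.268 m/s
Re = VD/ν = 1.268·0.217/1.15×10^-6 = 2.39×10^5 → turbulent
ε/D = 0.054/217 = 2.49×10^-4
Haaland: f = 0.01683
h_f = f(L/D)V²/(2g) = 0.01683·(812/0.217)·1.268²/(2·9.81) = 5.162 m
Δp = ρg·h_f = 1025·9.81·5.162 = 51.91 kPa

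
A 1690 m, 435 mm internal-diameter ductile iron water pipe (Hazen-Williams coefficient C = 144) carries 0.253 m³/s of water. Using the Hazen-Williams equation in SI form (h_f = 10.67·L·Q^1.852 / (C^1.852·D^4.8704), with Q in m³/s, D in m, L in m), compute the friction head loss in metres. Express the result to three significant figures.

h_f = 10.67·1690·0.253^1.852 / (144^1.852·0.435^4.8704) = 8.204 m

h_f ≈ 8.20 m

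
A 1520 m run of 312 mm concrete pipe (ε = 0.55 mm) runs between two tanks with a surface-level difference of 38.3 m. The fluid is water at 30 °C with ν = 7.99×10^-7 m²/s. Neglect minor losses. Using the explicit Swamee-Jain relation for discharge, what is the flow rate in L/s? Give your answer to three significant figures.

Q ≈ 199 L/s

Swamee-Jain (Type II): Q = -0.965·√(gD⁵h_f/L)·ln[ε/(3.7D) + √(3.17ν²L/(gD³h_f))]
√(gD⁵h_f/L) = √(9.81·0.312⁵·38.3/1520) = 0.02703
ε/(3.7D) = 4.76×10^-4; √(3.17ν²L/(gD³h_f)) = 1.64×10^-5
Q = -0.965·0.02703·ln(4.929×10^-4) = 0.1987 m³/s
Check: V = 2.60 m/s, Re = 1.01×10^6, f = 0.02293, h_f = 38.4 m ≈ 38.3 m ✓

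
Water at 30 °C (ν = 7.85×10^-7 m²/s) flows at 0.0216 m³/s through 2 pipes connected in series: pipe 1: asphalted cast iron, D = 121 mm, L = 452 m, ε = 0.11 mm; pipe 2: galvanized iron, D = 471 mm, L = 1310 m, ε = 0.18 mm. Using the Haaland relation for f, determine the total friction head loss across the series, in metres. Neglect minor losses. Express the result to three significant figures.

Pipe 1: V = 1.878 m/s, Re = 2.90×10^5, ε/D = 9.09×10^-4, f = 0.02016, h_1 = f(L/D)V²/2g = 13.55 m
Pipe 2: V = 0.1240 m/s, Re = 7.44×10^4, ε/D = 3.82×10^-4, f = 0.02045, h_2 = f(L/D)V²/2g = 0.04456 m
Series → Q common, losses add: H = Σh = 13.59 m

H ≈ 13.6 m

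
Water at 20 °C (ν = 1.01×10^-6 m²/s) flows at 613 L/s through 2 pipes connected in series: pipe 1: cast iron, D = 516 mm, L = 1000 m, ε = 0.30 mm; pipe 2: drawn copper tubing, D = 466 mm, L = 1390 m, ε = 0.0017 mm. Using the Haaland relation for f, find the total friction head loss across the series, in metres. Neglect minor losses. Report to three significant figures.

H ≈ 36.0 m

Pipe 1: V = 2.931 m/s, Re = 1.50×10^6, ε/D = 5.81×10^-4, f = 0.01758, h_1 = f(L/D)V²/2g = 14.92 m
Pipe 2: V = 3.594 m/s, Re = 1.66×10^6, ε/D = 3.65×10^-6, f = 0.01075, h_2 = f(L/D)V²/2g = 21.11 m
Series → Q common, losses add: H = Σh = 36.03 m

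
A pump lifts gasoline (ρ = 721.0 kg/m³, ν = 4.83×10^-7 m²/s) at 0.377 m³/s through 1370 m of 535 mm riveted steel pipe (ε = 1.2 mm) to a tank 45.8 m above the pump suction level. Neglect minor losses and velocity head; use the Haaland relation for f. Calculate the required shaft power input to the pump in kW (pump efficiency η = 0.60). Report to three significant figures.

P_shaft ≈ 243 kW

V = 4Q/(πD²) = 1.677 m/s; Re = 1.86×10^6; ε/D = 0.00224; f = 0.02428
h_f = f(L/D)V²/2g = 8.913 m
Total head H = z + h_f = 45.8 + 8.913 = 54.71 m
P_hyd = ρgQH = 721.0·9.81·0.377·54.71 = 145.9 kW
P_shaft = P_hyd/η = 145.9/0.60 = 243.2 kW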